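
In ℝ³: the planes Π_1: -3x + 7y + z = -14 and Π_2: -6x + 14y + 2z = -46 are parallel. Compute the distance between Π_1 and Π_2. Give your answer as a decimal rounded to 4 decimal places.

Rescale Π_2 by 1/2: -3x + 7y + z = -23. Then distance = |-14 − (-23)| / √59 ≈ 1.1717.

1.1717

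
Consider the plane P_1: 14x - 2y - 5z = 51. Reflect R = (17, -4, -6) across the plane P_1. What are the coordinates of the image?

(-11, 0, 4)

λ = (n·R − d)/|n|² = (276 − 51)/225 = 1.
Reflection = R − 2λn = (17, -4, -6) − 2·(14, -2, -5) = (-11, 0, 4).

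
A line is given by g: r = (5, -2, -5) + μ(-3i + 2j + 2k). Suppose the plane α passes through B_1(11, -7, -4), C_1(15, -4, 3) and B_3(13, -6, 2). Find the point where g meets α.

(11, -6, -9)

B_1C_1 = (4, 3, 7), B_1B_3 = (2, 1, 6); a normal to α is B_1C_1 × B_1B_3 = (11, -10, -2).
Using B_1: α has equation 11x - 10y - 2z = 199.
Substitute r = (5, -2, -5) + t(-3, 2, 2) into the plane: 85 + (-57)t = 199, so t = -2.
Intersection: (5, -2, -5) + (-2)·(-3, 2, 2) = (11, -6, -9).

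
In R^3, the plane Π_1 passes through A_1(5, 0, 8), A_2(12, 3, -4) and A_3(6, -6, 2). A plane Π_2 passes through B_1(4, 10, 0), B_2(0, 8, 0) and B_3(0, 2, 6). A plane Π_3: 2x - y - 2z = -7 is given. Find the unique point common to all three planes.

A_1A_2 = (7, 3, -12), A_1A_3 = (1, -6, -6); a normal to Π_1 is A_1A_2 × A_1A_3 = (-90, 30, -45).
Using A_1: Π_1 has equation -90x + 30y - 45z = -810.
B_1B_2 = (-4, -2, 0), B_1B_3 = (-4, -8, 6); a normal to Π_2 is B_1B_2 × B_1B_3 = (-12, 24, 24).
Using B_1: Π_2 has equation -12x + 24y + 24z = 192.
Solving the 3×3 linear system -90x + 30y - 45z = -810, -12x + 24y + 24z = 192, 2x - y - 2z = -7 (e.g. by elimination or Cramer's rule, determinant = 4500) gives (6, 3, 8).

(6, 3, 8)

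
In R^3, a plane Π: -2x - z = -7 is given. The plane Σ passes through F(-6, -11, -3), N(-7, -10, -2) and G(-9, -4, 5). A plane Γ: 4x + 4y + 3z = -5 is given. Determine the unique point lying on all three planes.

FN = (-1, 1, 1), FG = (-3, 7, 8); a normal to Σ is FN × FG = (1, 5, -4).
Using F: Σ has equation x + 5y - 4z = -49.
Solving the 3×3 linear system -2x - z = -7, x + 5y - 4z = -49, 4x + 4y + 3z = -5 (e.g. by elimination or Cramer's rule, determinant = -46) gives (1, -6, 5).

(1, -6, 5)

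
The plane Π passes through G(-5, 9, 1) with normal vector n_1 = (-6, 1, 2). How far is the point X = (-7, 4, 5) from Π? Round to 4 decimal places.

Π: n_1·r = n_1·G gives -6x + y + 2z = 41.
n·X − d = (-6)·(-7) + (1)·(4) + (2)·(5) − 41 = 15; |n| = √41.
Distance = |15| / √41 = 15/√41 ≈ 2.3426.

2.3426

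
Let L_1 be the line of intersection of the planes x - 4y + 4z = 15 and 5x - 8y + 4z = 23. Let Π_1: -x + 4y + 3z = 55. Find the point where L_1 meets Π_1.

(11, 9, 10)

Direction of L_1: (1, -4, 4) × (5, -8, 4) = (16, 16, 12).
A point on L_1: solving the two plane equations with x = 27 gives (27, 25, 22).
Substitute r = (27, 25, 22) + t(16, 16, 12) into the plane: 139 + 84t = 55, so t = -1.
Intersection: (27, 25, 22) + (-1)·(16, 16, 12) = (11, 9, 10).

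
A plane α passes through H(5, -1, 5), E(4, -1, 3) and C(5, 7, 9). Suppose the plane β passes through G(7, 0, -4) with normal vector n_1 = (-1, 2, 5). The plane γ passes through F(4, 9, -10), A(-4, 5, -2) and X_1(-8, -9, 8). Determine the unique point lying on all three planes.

(4, -9, -1)

HE = (-1, 0, -2), HC = (0, 8, 4); a normal to α is HE × HC = (16, 4, -8).
Using H: α has equation 16x + 4y - 8z = 36.
β: n_1·r = n_1·G gives -x + 2y + 5z = -27.
FA = (-8, -4, 8), FX_1 = (-12, -18, 18); a normal to γ is FA × FX_1 = (72, 48, 96).
Using F: γ has equation 72x + 48y + 96z = -240.
Solving the 3×3 linear system 16x + 4y - 8z = 36, -x + 2y + 5z = -27, 72x + 48y + 96z = -240 (e.g. by elimination or Cramer's rule, determinant = 2592) gives (4, -9, -1).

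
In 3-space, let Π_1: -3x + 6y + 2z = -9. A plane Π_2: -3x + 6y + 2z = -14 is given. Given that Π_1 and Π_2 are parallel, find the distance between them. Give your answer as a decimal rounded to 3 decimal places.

Same normal n = (-3, 6, 2) with |n| = √49; distance = |-9 − (-14)| / |n| = 5/√49 ≈ 0.714.

0.714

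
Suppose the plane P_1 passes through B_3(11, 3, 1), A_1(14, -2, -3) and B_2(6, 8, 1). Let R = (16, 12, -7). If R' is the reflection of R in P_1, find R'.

B_3A_1 = (3, -5, -4), B_3B_2 = (-5, 5, 0); a normal to P_1 is B_3A_1 × B_3B_2 = (20, 20, -10).
Using B_3: P_1 has equation 20x + 20y - 10z = 270.
λ = (n·R − d)/|n|² = (630 − 270)/900 = 2/5.
Reflection = R − 2λn = (16, 12, -7) − (4/5)·(20, 20, -10) = (0, -4, 1).

(0, -4, 1)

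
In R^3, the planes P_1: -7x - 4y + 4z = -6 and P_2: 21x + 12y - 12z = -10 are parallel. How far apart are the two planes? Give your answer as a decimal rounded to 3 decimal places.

Rescale P_2 by 1/(-3): -7x - 4y + 4z = 10/3. Then distance = |-6 − (10/3)| / √81 ≈ 1.037.

1.037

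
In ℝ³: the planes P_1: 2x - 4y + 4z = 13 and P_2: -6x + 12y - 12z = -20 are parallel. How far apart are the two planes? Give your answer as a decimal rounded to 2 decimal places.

Rescale P_2 by 1/(-3): 2x - 4y + 4z = 20/3. Then distance = |13 − (20/3)| / √36 ≈ 1.06.

1.06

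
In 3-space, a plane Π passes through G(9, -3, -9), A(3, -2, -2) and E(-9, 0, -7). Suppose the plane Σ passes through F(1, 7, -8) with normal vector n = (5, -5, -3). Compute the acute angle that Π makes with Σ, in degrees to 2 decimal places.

GA = (-6, 1, 7), GE = (-18, 3, 2); a normal to Π is GA × GE = (-19, -114, 0).
Using G: Π has equation -19x - 114y = 171.
Σ: n·r = n·F gives 5x - 5y - 3z = -6.
cos θ = |n₁·n₂| / (|n₁||n₂|) = |475| / (√13357 · √59).
θ = arccos(0.53507) ≈ 57.65°.

57.65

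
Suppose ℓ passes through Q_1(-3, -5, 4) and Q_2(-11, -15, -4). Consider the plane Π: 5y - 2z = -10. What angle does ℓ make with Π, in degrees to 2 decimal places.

A direction vector for ℓ is Q_2 − Q_1 = (-8, -10, -8).
sin θ = |n·v| / (|n||v|) = |-34| / (√29 · √228) = 0.41813.
θ ≈ 24.72°.

24.72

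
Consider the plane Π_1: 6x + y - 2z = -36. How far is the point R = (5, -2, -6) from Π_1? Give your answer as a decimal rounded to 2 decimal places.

11.87

n·R − d = (6)·(5) + (1)·(-2) + (-2)·(-6) − (-36) = 76; |n| = √41.
Distance = |76| / √41 = 76/√41 ≈ 11.87.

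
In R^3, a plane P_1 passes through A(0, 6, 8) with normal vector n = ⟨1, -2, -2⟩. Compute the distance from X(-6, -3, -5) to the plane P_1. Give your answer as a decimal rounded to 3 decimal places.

P_1: n·r = n·A gives x - 2y - 2z = -28.
n·X − d = (1)·(-6) + (-2)·(-3) + (-2)·(-5) − (-28) = 38; |n| = √9.
Distance = |38| / √9 = 38/√9 ≈ 12.667.

12.667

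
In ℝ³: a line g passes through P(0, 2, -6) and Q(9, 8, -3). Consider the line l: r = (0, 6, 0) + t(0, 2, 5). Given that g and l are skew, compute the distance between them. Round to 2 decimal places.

A direction vector for g is Q − P = (9, 6, 3).
Common perpendicular direction n = (9, 6, 3) × (0, 2, 5) = (24, -45, 18).
With w = (0, 6, 0) − (0, 2, -6) = (0, 4, 6), w · n = -72.
Distance = |w · n| / |n| = |-72| / √2925 ≈ 1.33.

1.33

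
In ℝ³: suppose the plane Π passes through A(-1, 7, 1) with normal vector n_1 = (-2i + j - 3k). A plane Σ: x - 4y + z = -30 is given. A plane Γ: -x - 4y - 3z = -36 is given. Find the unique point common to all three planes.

(-7, 7, 5)

Π: n_1·r = n_1·A gives -2x + y - 3z = 6.
Solving the 3×3 linear system -2x + y - 3z = 6, x - 4y + z = -30, -x - 4y - 3z = -36 (e.g. by elimination or Cramer's rule, determinant = -6) gives (-7, 7, 5).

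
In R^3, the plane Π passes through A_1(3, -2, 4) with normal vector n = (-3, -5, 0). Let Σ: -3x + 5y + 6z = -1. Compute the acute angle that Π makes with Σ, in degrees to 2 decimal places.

Π: n·r = n·A_1 gives -3x - 5y = 1.
cos θ = |n₁·n₂| / (|n₁||n₂|) = |-16| / (√34 · √70).
θ = arccos(0.32797) ≈ 70.85°.

70.85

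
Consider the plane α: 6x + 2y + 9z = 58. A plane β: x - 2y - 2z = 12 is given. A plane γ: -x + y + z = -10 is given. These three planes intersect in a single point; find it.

(8, -4, 2)

Solving the 3×3 linear system 6x + 2y + 9z = 58, x - 2y - 2z = 12, -x + y + z = -10 (e.g. by elimination or Cramer's rule, determinant = -7) gives (8, -4, 2).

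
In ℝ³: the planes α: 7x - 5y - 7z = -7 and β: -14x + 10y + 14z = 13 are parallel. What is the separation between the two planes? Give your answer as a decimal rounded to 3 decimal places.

0.045

Rescale β by 1/(-2): 7x - 5y - 7z = -13/2. Then distance = |-7 − (-13/2)| / √123 ≈ 0.045.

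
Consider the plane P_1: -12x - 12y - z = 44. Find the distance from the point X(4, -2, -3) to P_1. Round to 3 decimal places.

3.824

n·X − d = (-12)·(4) + (-12)·(-2) + (-1)·(-3) − 44 = -65; |n| = √289.
Distance = |-65| / √289 = 65/√289 ≈ 3.824.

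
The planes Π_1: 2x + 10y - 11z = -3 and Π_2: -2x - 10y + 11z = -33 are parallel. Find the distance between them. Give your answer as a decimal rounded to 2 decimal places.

2.40

Rescale Π_2 by 1/(-1): 2x + 10y - 11z = 33. Then distance = |-3 − 33| / √225 ≈ 2.40.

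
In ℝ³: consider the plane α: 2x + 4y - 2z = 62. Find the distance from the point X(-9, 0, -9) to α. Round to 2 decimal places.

12.66

n·X − d = (2)·(-9) + (4)·(0) + (-2)·(-9) − 62 = -62; |n| = √24.
Distance = |-62| / √24 = 62/√24 ≈ 12.66.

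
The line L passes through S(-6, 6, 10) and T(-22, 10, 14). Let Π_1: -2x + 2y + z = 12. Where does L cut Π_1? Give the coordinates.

(2, 4, 8)

A direction vector for L is T − S = (-16, 4, 4).
Substitute r = (-6, 6, 10) + t(-16, 4, 4) into the plane: 34 + 44t = 12, so t = -1/2.
Intersection: (-6, 6, 10) + (-1/2)·(-16, 4, 4) = (2, 4, 8).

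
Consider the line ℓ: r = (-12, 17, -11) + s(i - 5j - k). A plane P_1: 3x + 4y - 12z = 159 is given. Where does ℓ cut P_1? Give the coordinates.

Substitute r = (-12, 17, -11) + t(1, -5, -1) into the plane: 164 + (-5)t = 159, so t = 1.
Intersection: (-12, 17, -11) + 1·(1, -5, -1) = (-11, 12, -12).

(-11, 12, -12)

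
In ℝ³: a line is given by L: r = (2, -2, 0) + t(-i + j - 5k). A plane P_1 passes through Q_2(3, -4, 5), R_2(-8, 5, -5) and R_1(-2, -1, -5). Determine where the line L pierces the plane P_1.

Q_2R_2 = (-11, 9, -10), Q_2R_1 = (-5, 3, -10); a normal to P_1 is Q_2R_2 × Q_2R_1 = (-60, -60, 12).
Using Q_2: P_1 has equation -60x - 60y + 12z = 120.
Substitute r = (2, -2, 0) + t(-1, 1, -5) into the plane: 0 + (-60)t = 120, so t = -2.
Intersection: (2, -2, 0) + (-2)·(-1, 1, -5) = (4, -4, 10).

(4, -4, 10)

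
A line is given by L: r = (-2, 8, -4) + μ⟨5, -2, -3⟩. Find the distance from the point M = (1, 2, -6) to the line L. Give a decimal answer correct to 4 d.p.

4.5102

Taking (-2, 8, -4) on L with direction v = (5, -2, -3): w = M − (-2, 8, -4) = (3, -6, -2), and w × v = (14, -1, 24).
Distance = |w × v| / |v| = √773 / √38 ≈ 4.5102.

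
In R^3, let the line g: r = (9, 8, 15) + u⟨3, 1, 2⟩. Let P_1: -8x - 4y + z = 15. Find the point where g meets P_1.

Substitute r = (9, 8, 15) + t(3, 1, 2) into the plane: -89 + (-26)t = 15, so t = -4.
Intersection: (9, 8, 15) + (-4)·(3, 1, 2) = (-3, 4, 7).

(-3, 4, 7)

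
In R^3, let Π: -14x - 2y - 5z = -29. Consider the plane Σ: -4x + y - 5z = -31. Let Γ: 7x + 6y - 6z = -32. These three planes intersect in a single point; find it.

Solving the 3×3 linear system -14x - 2y - 5z = -29, -4x + y - 5z = -31, 7x + 6y - 6z = -32 (e.g. by elimination or Cramer's rule, determinant = -63) gives (-2, 6, 9).

(-2, 6, 9)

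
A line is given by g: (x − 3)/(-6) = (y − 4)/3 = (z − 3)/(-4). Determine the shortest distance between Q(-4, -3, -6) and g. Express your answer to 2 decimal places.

11.21

g has direction (-6, 3, -4) through (3, 4, 3).
Taking (3, 4, 3) on g with direction v = (-6, 3, -4): w = Q − (3, 4, 3) = (-7, -7, -9), and w × v = (55, 26, -63).
Distance = |w × v| / |v| = √7670 / √61 ≈ 11.21.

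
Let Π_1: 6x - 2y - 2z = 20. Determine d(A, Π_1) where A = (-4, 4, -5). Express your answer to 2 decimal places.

6.33

n·A − d = (6)·(-4) + (-2)·(4) + (-2)·(-5) − 20 = -42; |n| = √44.
Distance = |-42| / √44 = 42/√44 ≈ 6.33.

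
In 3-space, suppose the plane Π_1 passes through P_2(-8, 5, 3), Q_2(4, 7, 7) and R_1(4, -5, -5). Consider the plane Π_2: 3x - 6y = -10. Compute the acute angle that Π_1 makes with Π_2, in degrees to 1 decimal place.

54.8

P_2Q_2 = (12, 2, 4), P_2R_1 = (12, -10, -8); a normal to Π_1 is P_2Q_2 × P_2R_1 = (24, 144, -144).
Using P_2: Π_1 has equation 24x + 144y - 144z = 96.
cos θ = |n₁·n₂| / (|n₁||n₂|) = |-792| / (√42048 · √45).
θ = arccos(0.57577) ≈ 54.8°.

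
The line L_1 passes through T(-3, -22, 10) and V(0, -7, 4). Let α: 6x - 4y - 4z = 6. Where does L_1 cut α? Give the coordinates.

(1, -2, 2)

A direction vector for L_1 is V − T = (3, 15, -6).
Substitute r = (-3, -22, 10) + t(3, 15, -6) into the plane: 30 + (-18)t = 6, so t = 4/3.
Intersection: (-3, -22, 10) + (4/3)·(3, 15, -6) = (1, -2, 2).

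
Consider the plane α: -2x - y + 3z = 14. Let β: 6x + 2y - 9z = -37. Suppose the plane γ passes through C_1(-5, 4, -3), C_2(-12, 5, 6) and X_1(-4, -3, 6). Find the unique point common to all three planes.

(0, -5, 3)

C_1C_2 = (-7, 1, 9), C_1X_1 = (1, -7, 9); a normal to γ is C_1C_2 × C_1X_1 = (72, 72, 48).
Using C_1: γ has equation 72x + 72y + 48z = -216.
Solving the 3×3 linear system -2x - y + 3z = 14, 6x + 2y - 9z = -37, 72x + 72y + 48z = -216 (e.g. by elimination or Cramer's rule, determinant = 312) gives (0, -5, 3).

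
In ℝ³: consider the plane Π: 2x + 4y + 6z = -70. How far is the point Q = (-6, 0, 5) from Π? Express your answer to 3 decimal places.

n·Q − d = (2)·(-6) + (4)·(0) + (6)·(5) − (-70) = 88; |n| = √56.
Distance = |88| / √56 = 88/√56 ≈ 11.759.

11.759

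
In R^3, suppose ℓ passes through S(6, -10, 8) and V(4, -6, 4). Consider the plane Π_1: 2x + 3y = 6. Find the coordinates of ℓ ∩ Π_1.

A direction vector for ℓ is V − S = (-2, 4, -4).
Substitute r = (6, -10, 8) + t(-2, 4, -4) into the plane: -18 + 8t = 6, so t = 3.
Intersection: (6, -10, 8) + 3·(-2, 4, -4) = (0, 2, -4).

(0, 2, -4)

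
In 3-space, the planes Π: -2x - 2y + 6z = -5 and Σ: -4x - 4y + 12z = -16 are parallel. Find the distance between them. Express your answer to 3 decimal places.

Rescale Σ by 1/2: -2x - 2y + 6z = -8. Then distance = |-5 − (-8)| / √44 ≈ 0.452.

0.452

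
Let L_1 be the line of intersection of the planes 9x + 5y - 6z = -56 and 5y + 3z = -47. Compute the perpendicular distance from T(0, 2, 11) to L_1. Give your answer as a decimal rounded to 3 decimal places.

15.514

Direction of L_1: (9, 5, -6) × (0, 5, 3) = (45, -27, 45).
A point on L_1: solving the two plane equations with x = -10 gives (-10, -4, -9).
Taking (-10, -4, -9) on L_1 with direction v = (45, -27, 45): w = T − (-10, -4, -9) = (10, 6, 20), and w × v = (810, 450, -540).
Distance = |w × v| / |v| = √1150200 / √4779 ≈ 15.514.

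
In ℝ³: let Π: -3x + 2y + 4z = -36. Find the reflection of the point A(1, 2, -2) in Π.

λ = (n·A − d)/|n|² = (-7 − (-36))/29 = 1.
Reflection = A − 2λn = (1, 2, -2) − 2·(-3, 2, 4) = (7, -2, -10).

(7, -2, -10)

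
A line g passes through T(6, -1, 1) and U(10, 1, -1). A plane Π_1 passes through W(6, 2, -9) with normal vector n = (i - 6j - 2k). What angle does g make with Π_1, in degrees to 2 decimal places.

A direction vector for g is U − T = (4, 2, -2).
Π_1: n·r = n·W gives x - 6y - 2z = 12.
sin θ = |n·v| / (|n||v|) = |-4| / (√41 · √24) = 0.12752.
θ ≈ 7.33°.

7.33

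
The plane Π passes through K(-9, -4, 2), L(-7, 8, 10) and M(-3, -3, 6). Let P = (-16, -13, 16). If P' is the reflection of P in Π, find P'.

(0, 3, -12)

KL = (2, 12, 8), KM = (6, 1, 4); a normal to Π is KL × KM = (40, 40, -70).
Using K: Π has equation 40x + 40y - 70z = -660.
λ = (n·P − d)/|n|² = (-2280 − (-660))/8100 = -1/5.
Reflection = P − 2λn = (-16, -13, 16) − (-2/5)·(40, 40, -70) = (0, 3, -12).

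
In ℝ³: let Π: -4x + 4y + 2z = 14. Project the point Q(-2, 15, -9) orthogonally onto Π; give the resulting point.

(2, 11, -11)

Foot = Q − λn with λ = (n·Q − d)/|n|² = (50 − 14)/36 = 1.
Foot = (-2, 15, -9) − 1·(-4, 4, 2) = (2, 11, -11).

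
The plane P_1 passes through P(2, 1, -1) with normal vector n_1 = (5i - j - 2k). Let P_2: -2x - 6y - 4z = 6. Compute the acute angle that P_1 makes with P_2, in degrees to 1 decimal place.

84.4

P_1: n_1·r = n_1·P gives 5x - y - 2z = 11.
cos θ = |n₁·n₂| / (|n₁||n₂|) = |4| / (√30 · √56).
θ = arccos(0.09759) ≈ 84.4°.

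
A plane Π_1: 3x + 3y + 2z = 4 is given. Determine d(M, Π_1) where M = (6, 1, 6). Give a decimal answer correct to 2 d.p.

6.18

n·M − d = (3)·(6) + (3)·(1) + (2)·(6) − 4 = 29; |n| = √22.
Distance = |29| / √22 = 29/√22 ≈ 6.18.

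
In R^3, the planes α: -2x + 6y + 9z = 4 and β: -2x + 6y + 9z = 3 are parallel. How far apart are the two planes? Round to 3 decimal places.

Same normal n = (-2, 6, 9) with |n| = √121; distance = |4 − 3| / |n| = 1/√121 ≈ 0.091.

0.091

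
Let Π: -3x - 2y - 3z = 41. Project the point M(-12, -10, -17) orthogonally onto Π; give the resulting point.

(-3, -4, -8)

Foot = M − λn with λ = (n·M − d)/|n|² = (107 − 41)/22 = 3.
Foot = (-12, -10, -17) − 3·(-3, -2, -3) = (-3, -4, -8).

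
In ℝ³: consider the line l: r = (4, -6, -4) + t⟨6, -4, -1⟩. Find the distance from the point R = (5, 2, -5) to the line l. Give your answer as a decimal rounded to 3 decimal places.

7.363

Taking (4, -6, -4) on l with direction v = (6, -4, -1): w = R − (4, -6, -4) = (1, 8, -1), and w × v = (-12, -5, -52).
Distance = |w × v| / |v| = √2873 / √53 ≈ 7.363.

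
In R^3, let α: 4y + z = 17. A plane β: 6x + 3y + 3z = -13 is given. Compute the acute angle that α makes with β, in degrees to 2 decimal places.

cos θ = |n₁·n₂| / (|n₁||n₂|) = |15| / (√17 · √54).
θ = arccos(0.49507) ≈ 60.33°.

60.33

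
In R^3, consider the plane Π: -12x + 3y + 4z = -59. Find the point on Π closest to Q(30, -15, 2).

Foot = Q − λn with λ = (n·Q − d)/|n|² = (-397 − (-59))/169 = -2.
Foot = (30, -15, 2) − (-2)·(-12, 3, 4) = (6, -9, 10).

(6, -9, 10)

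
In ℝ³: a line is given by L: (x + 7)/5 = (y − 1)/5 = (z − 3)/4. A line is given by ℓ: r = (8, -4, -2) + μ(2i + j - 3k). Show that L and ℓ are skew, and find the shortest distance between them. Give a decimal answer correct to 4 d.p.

L has direction (5, 5, 4) through (-7, 1, 3).
Common perpendicular direction n = (5, 5, 4) × (2, 1, -3) = (-19, 23, -5).
With w = (8, -4, -2) − (-7, 1, 3) = (15, -5, -5), w · n = -375.
Since n ≠ 0 the lines are not parallel, and w · n = -375 ≠ 0 so they do not intersect; hence they are skew.
Distance = |w · n| / |n| = |-375| / √915 ≈ 12.3971.

12.3971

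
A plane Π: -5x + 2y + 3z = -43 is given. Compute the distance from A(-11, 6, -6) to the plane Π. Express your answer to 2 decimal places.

n·A − d = (-5)·(-11) + (2)·(6) + (3)·(-6) − (-43) = 92; |n| = √38.
Distance = |92| / √38 = 92/√38 ≈ 14.92.

14.92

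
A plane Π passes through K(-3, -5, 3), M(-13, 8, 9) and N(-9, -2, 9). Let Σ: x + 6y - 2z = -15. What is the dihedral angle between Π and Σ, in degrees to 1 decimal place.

77.9

KM = (-10, 13, 6), KN = (-6, 3, 6); a normal to Π is KM × KN = (60, 24, 48).
Using K: Π has equation 60x + 24y + 48z = -156.
cos θ = |n₁·n₂| / (|n₁||n₂|) = |108| / (√6480 · √41).
θ = arccos(0.20953) ≈ 77.9°.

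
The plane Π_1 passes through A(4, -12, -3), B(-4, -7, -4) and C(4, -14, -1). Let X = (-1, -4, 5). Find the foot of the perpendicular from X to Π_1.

(-4, -10, -1)

AB = (-8, 5, -1), AC = (0, -2, 2); a normal to Π_1 is AB × AC = (8, 16, 16).
Using A: Π_1 has equation 8x + 16y + 16z = -208.
Foot = X − λn with λ = (n·X − d)/|n|² = (8 − (-208))/576 = 3/8.
Foot = (-1, -4, 5) − (3/8)·(8, 16, 16) = (-4, -10, -1).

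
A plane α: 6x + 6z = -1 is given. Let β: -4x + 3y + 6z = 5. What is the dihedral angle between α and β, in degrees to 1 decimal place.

79.6

cos θ = |n₁·n₂| / (|n₁||n₂|) = |12| / (√72 · √61).
θ = arccos(0.18107) ≈ 79.6°.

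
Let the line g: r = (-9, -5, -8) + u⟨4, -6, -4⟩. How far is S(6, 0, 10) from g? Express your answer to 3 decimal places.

23.411

Taking (-9, -5, -8) on g with direction v = (4, -6, -4): w = S − (-9, -5, -8) = (15, 5, 18), and w × v = (88, 132, -110).
Distance = |w × v| / |v| = √37268 / √68 ≈ 23.411.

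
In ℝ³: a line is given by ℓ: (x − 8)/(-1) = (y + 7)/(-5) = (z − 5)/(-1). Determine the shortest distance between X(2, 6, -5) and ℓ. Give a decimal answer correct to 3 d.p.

ℓ has direction (-1, -5, -1) through (8, -7, 5).
Taking (8, -7, 5) on ℓ with direction v = (-1, -5, -1): w = X − (8, -7, 5) = (-6, 13, -10), and w × v = (-63, 4, 43).
Distance = |w × v| / |v| = √5834 / √27 ≈ 14.699.

14.699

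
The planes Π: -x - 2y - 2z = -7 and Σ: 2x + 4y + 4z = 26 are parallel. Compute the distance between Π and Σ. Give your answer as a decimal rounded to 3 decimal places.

Rescale Σ by 1/(-2): -x - 2y - 2z = -13. Then distance = |-7 − (-13)| / √9 ≈ 2.000.

2.000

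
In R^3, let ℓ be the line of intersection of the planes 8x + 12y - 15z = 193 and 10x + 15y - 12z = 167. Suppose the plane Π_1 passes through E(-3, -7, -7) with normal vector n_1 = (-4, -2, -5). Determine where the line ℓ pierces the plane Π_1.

Direction of ℓ: (8, 12, -15) × (10, 15, -12) = (81, -54, 0).
A point on ℓ: solving the two plane equations with x = 2 gives (2, 1, -11).
Π_1: n_1·r = n_1·E gives -4x - 2y - 5z = 61.
Substitute r = (2, 1, -11) + t(81, -54, 0) into the plane: 45 + (-216)t = 61, so t = -2/27.
Intersection: (2, 1, -11) + (-2/27)·(81, -54, 0) = (-4, 5, -11).

(-4, 5, -11)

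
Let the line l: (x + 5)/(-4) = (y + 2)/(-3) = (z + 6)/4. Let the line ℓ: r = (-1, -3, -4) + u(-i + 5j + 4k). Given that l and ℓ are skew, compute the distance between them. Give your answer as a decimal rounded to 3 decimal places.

l has direction (-4, -3, 4) through (-5, -2, -6).
Common perpendicular direction n = (-4, -3, 4) × (-1, 5, 4) = (-32, 12, -23).
With w = (-1, -3, -4) − (-5, -2, -6) = (4, -1, 2), w · n = -186.
Distance = |w · n| / |n| = |-186| / √1697 ≈ 4.515.

4.515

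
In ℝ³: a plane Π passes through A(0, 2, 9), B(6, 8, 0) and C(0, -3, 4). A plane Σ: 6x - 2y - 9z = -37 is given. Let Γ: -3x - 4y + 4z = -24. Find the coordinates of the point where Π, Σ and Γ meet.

AB = (6, 6, -9), AC = (0, -5, -5); a normal to Π is AB × AC = (-75, 30, -30).
Using A: Π has equation -75x + 30y - 30z = -210.
Solving the 3×3 linear system -75x + 30y - 30z = -210, 6x - 2y - 9z = -37, -3x - 4y + 4z = -24 (e.g. by elimination or Cramer's rule, determinant = 4290) gives (4, 8, 5).

(4, 8, 5)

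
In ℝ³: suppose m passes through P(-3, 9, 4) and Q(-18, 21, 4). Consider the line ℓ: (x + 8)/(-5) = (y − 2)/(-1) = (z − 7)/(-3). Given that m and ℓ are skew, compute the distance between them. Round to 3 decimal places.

7.612

A direction vector for m is Q − P = (-15, 12, 0).
ℓ has direction (-5, -1, -3) through (-8, 2, 7).
Common perpendicular direction n = (-15, 12, 0) × (-5, -1, -3) = (-36, -45, 75).
With w = (-8, 2, 7) − (-3, 9, 4) = (-5, -7, 3), w · n = 720.
Distance = |w · n| / |n| = |720| / √8946 ≈ 7.612.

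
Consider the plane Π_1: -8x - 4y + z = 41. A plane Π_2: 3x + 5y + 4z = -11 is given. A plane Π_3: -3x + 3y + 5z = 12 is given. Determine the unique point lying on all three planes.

(1, -10, 9)

Solving the 3×3 linear system -8x - 4y + z = 41, 3x + 5y + 4z = -11, -3x + 3y + 5z = 12 (e.g. by elimination or Cramer's rule, determinant = 28) gives (1, -10, 9).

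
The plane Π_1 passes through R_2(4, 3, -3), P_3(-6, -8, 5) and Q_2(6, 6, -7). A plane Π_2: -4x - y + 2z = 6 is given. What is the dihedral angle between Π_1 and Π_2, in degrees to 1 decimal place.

R_2P_3 = (-10, -11, 8), R_2Q_2 = (2, 3, -4); a normal to Π_1 is R_2P_3 × R_2Q_2 = (20, -24, -8).
Using R_2: Π_1 has equation 20x - 24y - 8z = 32.
cos θ = |n₁·n₂| / (|n₁||n₂|) = |-72| / (√1040 · √21).
θ = arccos(0.48720) ≈ 60.8°.

60.8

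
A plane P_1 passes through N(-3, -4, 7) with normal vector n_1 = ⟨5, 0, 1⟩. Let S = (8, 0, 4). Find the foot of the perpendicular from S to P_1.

P_1: n_1·r = n_1·N gives 5x + z = -8.
Foot = S − λn with λ = (n·S − d)/|n|² = (44 − (-8))/26 = 2.
Foot = (8, 0, 4) − 2·(5, 0, 1) = (-2, 0, 2).

(-2, 0, 2)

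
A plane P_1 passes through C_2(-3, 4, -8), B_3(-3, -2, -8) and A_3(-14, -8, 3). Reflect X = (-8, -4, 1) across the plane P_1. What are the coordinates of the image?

C_2B_3 = (0, -6, 0), C_2A_3 = (-11, -12, 11); a normal to P_1 is C_2B_3 × C_2A_3 = (-66, 0, -66).
Using C_2: P_1 has equation -66x - 66z = 726.
λ = (n·X − d)/|n|² = (462 − 726)/8712 = -1/33.
Reflection = X − 2λn = (-8, -4, 1) − (-2/33)·(-66, 0, -66) = (-12, -4, -3).

(-12, -4, -3)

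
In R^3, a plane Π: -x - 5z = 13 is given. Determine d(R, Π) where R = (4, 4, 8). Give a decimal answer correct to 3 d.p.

n·R − d = (-1)·(4) + (0)·(4) + (-5)·(8) − 13 = -57; |n| = √26.
Distance = |-57| / √26 = 57/√26 ≈ 11.179.

11.179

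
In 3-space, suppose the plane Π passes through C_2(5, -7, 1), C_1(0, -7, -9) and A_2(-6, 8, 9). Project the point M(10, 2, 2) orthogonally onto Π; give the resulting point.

(4, -4, 5)

C_2C_1 = (-5, 0, -10), C_2A_2 = (-11, 15, 8); a normal to Π is C_2C_1 × C_2A_2 = (150, 150, -75).
Using C_2: Π has equation 150x + 150y - 75z = -375.
Foot = M − λn with λ = (n·M − d)/|n|² = (1650 − (-375))/50625 = 1/25.
Foot = (10, 2, 2) − (1/25)·(150, 150, -75) = (4, -4, 5).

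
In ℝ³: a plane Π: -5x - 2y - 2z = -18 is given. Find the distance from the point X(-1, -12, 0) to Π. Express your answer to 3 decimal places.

8.182

n·X − d = (-5)·(-1) + (-2)·(-12) + (-2)·(0) − (-18) = 47; |n| = √33.
Distance = |47| / √33 = 47/√33 ≈ 8.182.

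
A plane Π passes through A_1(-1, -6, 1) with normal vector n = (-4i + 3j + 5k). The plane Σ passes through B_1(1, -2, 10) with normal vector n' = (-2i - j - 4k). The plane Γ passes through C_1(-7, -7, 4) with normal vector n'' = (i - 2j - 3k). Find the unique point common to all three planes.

(8, -4, 7)

Π: n·r = n·A_1 gives -4x + 3y + 5z = -9.
Σ: n'·r = n'·B_1 gives -2x - y - 4z = -40.
Γ: n''·r = n''·C_1 gives x - 2y - 3z = -5.
Solving the 3×3 linear system -4x + 3y + 5z = -9, -2x - y - 4z = -40, x - 2y - 3z = -5 (e.g. by elimination or Cramer's rule, determinant = 15) gives (8, -4, 7).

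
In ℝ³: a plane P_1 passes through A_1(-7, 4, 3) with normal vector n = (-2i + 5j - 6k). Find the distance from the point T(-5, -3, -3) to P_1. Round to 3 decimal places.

0.372

P_1: n·r = n·A_1 gives -2x + 5y - 6z = 16.
n·T − d = (-2)·(-5) + (5)·(-3) + (-6)·(-3) − 16 = -3; |n| = √65.
Distance = |-3| / √65 = 3/√65 ≈ 0.372.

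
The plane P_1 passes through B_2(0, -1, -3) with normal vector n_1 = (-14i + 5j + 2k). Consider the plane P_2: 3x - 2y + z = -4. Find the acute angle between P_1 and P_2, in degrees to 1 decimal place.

P_1: n_1·r = n_1·B_2 gives -14x + 5y + 2z = -11.
cos θ = |n₁·n₂| / (|n₁||n₂|) = |-50| / (√225 · √14).
θ = arccos(0.89087) ≈ 27.0°.

27.0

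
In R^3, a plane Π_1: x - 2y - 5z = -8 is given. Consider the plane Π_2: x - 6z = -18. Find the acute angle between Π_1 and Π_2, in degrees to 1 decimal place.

21.5

cos θ = |n₁·n₂| / (|n₁||n₂|) = |31| / (√30 · √37).
θ = arccos(0.93047) ≈ 21.5°.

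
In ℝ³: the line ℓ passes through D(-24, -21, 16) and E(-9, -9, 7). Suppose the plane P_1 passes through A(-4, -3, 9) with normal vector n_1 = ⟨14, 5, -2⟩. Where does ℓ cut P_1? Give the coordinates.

A direction vector for ℓ is E − D = (15, 12, -9).
P_1: n_1·r = n_1·A gives 14x + 5y - 2z = -89.
Substitute r = (-24, -21, 16) + t(15, 12, -9) into the plane: -473 + 288t = -89, so t = 4/3.
Intersection: (-24, -21, 16) + (4/3)·(15, 12, -9) = (-4, -5, 4).

(-4, -5, 4)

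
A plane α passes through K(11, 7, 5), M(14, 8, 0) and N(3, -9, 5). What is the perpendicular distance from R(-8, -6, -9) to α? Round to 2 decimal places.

15.92

KM = (3, 1, -5), KN = (-8, -16, 0); a normal to α is KM × KN = (-80, 40, -40).
Using K: α has equation -80x + 40y - 40z = -800.
n·R − d = (-80)·(-8) + (40)·(-6) + (-40)·(-9) − (-800) = 1560; |n| = √9600.
Distance = |1560| / √9600 = 1560/√9600 ≈ 15.92.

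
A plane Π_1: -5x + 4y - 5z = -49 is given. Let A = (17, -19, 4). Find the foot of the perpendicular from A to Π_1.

(7, -11, -6)

Foot = A − λn with λ = (n·A − d)/|n|² = (-181 − (-49))/66 = -2.
Foot = (17, -19, 4) − (-2)·(-5, 4, -5) = (7, -11, -6).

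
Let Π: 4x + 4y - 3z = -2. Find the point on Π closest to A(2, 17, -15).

(-10, 5, -6)

Foot = A − λn with λ = (n·A − d)/|n|² = (121 − (-2))/41 = 3.
Foot = (2, 17, -15) − 3·(4, 4, -3) = (-10, 5, -6).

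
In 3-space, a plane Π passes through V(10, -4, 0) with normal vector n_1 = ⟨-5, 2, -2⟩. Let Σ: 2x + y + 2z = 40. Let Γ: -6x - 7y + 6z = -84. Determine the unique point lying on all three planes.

(12, 6, 5)

Π: n_1·r = n_1·V gives -5x + 2y - 2z = -58.
Solving the 3×3 linear system -5x + 2y - 2z = -58, 2x + y + 2z = 40, -6x - 7y + 6z = -84 (e.g. by elimination or Cramer's rule, determinant = -132) gives (12, 6, 5).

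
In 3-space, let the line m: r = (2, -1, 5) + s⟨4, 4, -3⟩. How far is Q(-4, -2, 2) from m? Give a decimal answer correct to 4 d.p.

Taking (2, -1, 5) on m with direction v = (4, 4, -3): w = Q − (2, -1, 5) = (-6, -1, -3), and w × v = (15, -30, -20).
Distance = |w × v| / |v| = √1525 / √41 ≈ 6.0988.

6.0988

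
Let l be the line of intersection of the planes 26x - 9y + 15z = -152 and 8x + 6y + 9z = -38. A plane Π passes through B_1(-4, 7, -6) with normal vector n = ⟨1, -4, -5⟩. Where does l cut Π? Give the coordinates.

Direction of l: (26, -9, 15) × (8, 6, 9) = (-171, -114, 228).
A point on l: solving the two plane equations with x = -10 gives (-10, -2, 6).
Π: n·r = n·B_1 gives x - 4y - 5z = -2.
Substitute r = (-10, -2, 6) + t(-171, -114, 228) into the plane: -32 + (-855)t = -2, so t = -2/57.
Intersection: (-10, -2, 6) + (-2/57)·(-171, -114, 228) = (-4, 2, -2).

(-4, 2, -2)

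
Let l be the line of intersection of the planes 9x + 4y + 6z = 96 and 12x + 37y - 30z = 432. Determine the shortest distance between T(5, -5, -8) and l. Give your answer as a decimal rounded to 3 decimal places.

11.517

Direction of l: (9, 4, 6) × (12, 37, -30) = (-342, 342, 285).
A point on l: solving the two plane equations with x = 4 gives (4, 12, 2).
Taking (4, 12, 2) on l with direction v = (-342, 342, 285): w = T − (4, 12, 2) = (1, -17, -10), and w × v = (-1425, 3135, -5472).
Distance = |w × v| / |v| = √41801634 / √315153 ≈ 11.517.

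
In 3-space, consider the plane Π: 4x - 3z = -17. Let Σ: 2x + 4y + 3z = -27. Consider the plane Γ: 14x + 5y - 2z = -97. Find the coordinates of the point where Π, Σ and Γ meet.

Solving the 3×3 linear system 4x - 3z = -17, 2x + 4y + 3z = -27, 14x + 5y - 2z = -97 (e.g. by elimination or Cramer's rule, determinant = 46) gives (-8, 1, -5).

(-8, 1, -5)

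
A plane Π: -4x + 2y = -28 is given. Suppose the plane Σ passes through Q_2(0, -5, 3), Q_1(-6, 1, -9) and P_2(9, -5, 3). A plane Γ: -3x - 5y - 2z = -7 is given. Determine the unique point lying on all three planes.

Q_2Q_1 = (-6, 6, -12), Q_2P_2 = (9, 0, 0); a normal to Σ is Q_2Q_1 × Q_2P_2 = (0, -108, -54).
Using Q_2: Σ has equation -108y - 54z = 378.
Solving the 3×3 linear system -4x + 2y = -28, -108y - 54z = 378, -3x - 5y - 2z = -7 (e.g. by elimination or Cramer's rule, determinant = 540) gives (7, 0, -7).

(7, 0, -7)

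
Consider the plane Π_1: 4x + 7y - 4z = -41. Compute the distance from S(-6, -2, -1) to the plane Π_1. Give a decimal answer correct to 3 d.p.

n·S − d = (4)·(-6) + (7)·(-2) + (-4)·(-1) − (-41) = 7; |n| = √81.
Distance = |7| / √81 = 7/√81 ≈ 0.778.

0.778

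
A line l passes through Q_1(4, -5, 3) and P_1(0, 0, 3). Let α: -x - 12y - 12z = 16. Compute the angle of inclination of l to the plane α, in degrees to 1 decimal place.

A direction vector for l is P_1 − Q_1 = (-4, 5, 0).
sin θ = |n·v| / (|n||v|) = |-56| / (√289 · √41) = 0.51445.
θ ≈ 31.0°.

31.0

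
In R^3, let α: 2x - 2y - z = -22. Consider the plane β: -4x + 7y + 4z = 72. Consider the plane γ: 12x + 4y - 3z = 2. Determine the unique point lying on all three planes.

Solving the 3×3 linear system 2x - 2y - z = -22, -4x + 7y + 4z = 72, 12x + 4y - 3z = 2 (e.g. by elimination or Cramer's rule, determinant = -46) gives (-2, 8, 2).

(-2, 8, 2)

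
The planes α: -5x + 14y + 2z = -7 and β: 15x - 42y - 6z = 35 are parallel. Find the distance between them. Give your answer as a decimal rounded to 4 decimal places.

Rescale β by 1/(-3): -5x + 14y + 2z = -35/3. Then distance = |-7 − (-35/3)| / √225 ≈ 0.3111.

0.3111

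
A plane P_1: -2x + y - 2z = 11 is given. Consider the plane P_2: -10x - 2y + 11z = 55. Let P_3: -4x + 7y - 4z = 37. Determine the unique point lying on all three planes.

Solving the 3×3 linear system -2x + y - 2z = 11, -10x - 2y + 11z = 55, -4x + 7y - 4z = 37 (e.g. by elimination or Cramer's rule, determinant = 210) gives (-5, 3, 1).

(-5, 3, 1)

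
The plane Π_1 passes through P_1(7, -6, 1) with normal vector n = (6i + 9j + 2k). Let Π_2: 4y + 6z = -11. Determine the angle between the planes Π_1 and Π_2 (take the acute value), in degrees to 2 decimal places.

52.76

Π_1: n·r = n·P_1 gives 6x + 9y + 2z = -10.
cos θ = |n₁·n₂| / (|n₁||n₂|) = |48| / (√121 · √52).
θ = arccos(0.60513) ≈ 52.76°.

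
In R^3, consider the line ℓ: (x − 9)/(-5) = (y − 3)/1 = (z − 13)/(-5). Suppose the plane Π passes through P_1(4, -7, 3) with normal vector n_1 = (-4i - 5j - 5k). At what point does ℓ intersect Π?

ℓ has direction (-5, 1, -5) through (9, 3, 13).
Π: n_1·r = n_1·P_1 gives -4x - 5y - 5z = 4.
Substitute r = (9, 3, 13) + t(-5, 1, -5) into the plane: -116 + 40t = 4, so t = 3.
Intersection: (9, 3, 13) + 3·(-5, 1, -5) = (-6, 6, -2).

(-6, 6, -2)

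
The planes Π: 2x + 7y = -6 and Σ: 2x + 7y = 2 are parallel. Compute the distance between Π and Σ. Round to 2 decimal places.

Same normal n = (2, 7, 0) with |n| = √53; distance = |-6 − 2| / |n| = 8/√53 ≈ 1.10.

1.10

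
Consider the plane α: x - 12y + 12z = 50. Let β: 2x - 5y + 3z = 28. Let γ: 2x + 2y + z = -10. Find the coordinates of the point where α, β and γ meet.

Solving the 3×3 linear system x - 12y + 12z = 50, 2x - 5y + 3z = 28, 2x + 2y + z = -10 (e.g. by elimination or Cramer's rule, determinant = 109) gives (2, -6, -2).

(2, -6, -2)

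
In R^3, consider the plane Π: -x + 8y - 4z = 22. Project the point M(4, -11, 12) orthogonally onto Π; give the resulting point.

Foot = M − λn with λ = (n·M − d)/|n|² = (-140 − 22)/81 = -2.
Foot = (4, -11, 12) − (-2)·(-1, 8, -4) = (2, 5, 4).

(2, 5, 4)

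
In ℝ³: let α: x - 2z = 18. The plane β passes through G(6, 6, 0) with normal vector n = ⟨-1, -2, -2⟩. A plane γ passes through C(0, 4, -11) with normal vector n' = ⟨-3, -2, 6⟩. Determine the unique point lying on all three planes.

β: n·r = n·G gives -x - 2y - 2z = -18.
γ: n'·r = n'·C gives -3x - 2y + 6z = -74.
Solving the 3×3 linear system x - 2z = 18, -x - 2y - 2z = -18, -3x - 2y + 6z = -74 (e.g. by elimination or Cramer's rule, determinant = -8) gives (8, 10, -5).

(8, 10, -5)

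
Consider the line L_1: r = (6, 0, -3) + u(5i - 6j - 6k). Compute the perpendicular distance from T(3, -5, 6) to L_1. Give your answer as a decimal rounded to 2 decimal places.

9.97

Taking (6, 0, -3) on L_1 with direction v = (5, -6, -6): w = T − (6, 0, -3) = (-3, -5, 9), and w × v = (84, 27, 43).
Distance = |w × v| / |v| = √9634 / √97 ≈ 9.97.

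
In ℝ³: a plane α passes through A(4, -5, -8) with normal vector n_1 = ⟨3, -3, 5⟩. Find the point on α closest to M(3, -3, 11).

α: n_1·r = n_1·A gives 3x - 3y + 5z = -13.
Foot = M − λn with λ = (n·M − d)/|n|² = (73 − (-13))/43 = 2.
Foot = (3, -3, 11) − 2·(3, -3, 5) = (-3, 3, 1).

(-3, 3, 1)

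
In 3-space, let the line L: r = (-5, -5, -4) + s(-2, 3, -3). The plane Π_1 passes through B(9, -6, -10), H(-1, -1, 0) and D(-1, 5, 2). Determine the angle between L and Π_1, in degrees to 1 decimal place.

BH = (-10, 5, 10), BD = (-10, 11, 12); a normal to Π_1 is BH × BD = (-50, 20, -60).
Using B: Π_1 has equation -50x + 20y - 60z = 30.
sin θ = |n·v| / (|n||v|) = |340| / (√6500 · √22) = 0.89911.
θ ≈ 64.0°.

64.0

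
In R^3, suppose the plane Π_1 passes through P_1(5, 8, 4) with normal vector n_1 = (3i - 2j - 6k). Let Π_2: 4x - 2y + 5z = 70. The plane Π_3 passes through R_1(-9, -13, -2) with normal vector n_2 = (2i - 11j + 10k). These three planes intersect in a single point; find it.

(7, -1, 8)

Π_1: n_1·r = n_1·P_1 gives 3x - 2y - 6z = -25.
Π_3: n_2·r = n_2·R_1 gives 2x - 11y + 10z = 105.
Solving the 3×3 linear system 3x - 2y - 6z = -25, 4x - 2y + 5z = 70, 2x - 11y + 10z = 105 (e.g. by elimination or Cramer's rule, determinant = 405) gives (7, -1, 8).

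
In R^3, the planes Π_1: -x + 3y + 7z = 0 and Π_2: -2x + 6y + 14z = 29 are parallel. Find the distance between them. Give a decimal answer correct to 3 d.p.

Rescale Π_2 by 1/2: -x + 3y + 7z = 29/2. Then distance = |0 − (29/2)| / √59 ≈ 1.888.

1.888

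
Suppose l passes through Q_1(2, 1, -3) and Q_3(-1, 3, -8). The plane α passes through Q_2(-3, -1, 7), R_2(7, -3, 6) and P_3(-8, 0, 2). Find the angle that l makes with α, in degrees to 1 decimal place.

12.9

A direction vector for l is Q_3 − Q_1 = (-3, 2, -5).
Q_2R_2 = (10, -2, -1), Q_2P_3 = (-5, 1, -5); a normal to α is Q_2R_2 × Q_2P_3 = (11, 55, 0).
Using Q_2: α has equation 11x + 55y = -88.
sin θ = |n·v| / (|n||v|) = |77| / (√3146 · √38) = 0.22270.
θ ≈ 12.9°.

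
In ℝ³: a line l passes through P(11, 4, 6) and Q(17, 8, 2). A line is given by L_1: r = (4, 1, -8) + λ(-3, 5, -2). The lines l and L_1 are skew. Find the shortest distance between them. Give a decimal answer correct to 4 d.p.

A direction vector for l is Q − P = (6, 4, -4).
Common perpendicular direction n = (6, 4, -4) × (-3, 5, -2) = (12, 24, 42).
With w = (4, 1, -8) − (11, 4, 6) = (-7, -3, -14), w · n = -744.
Distance = |w · n| / |n| = |-744| / √2484 ≈ 14.9278.

14.9278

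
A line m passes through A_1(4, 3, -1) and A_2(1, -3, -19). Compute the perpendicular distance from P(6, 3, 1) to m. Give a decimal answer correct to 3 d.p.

1.794

A direction vector for m is A_2 − A_1 = (-3, -6, -18).
Taking (4, 3, -1) on m with direction v = (-3, -6, -18): w = P − (4, 3, -1) = (2, 0, 2), and w × v = (12, 30, -12).
Distance = |w × v| / |v| = √1188 / √369 ≈ 1.794.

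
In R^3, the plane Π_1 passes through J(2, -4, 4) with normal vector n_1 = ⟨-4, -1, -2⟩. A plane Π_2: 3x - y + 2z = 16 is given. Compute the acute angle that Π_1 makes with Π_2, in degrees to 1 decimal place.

Π_1: n_1·r = n_1·J gives -4x - y - 2z = -12.
cos θ = |n₁·n₂| / (|n₁||n₂|) = |-15| / (√21 · √14).
θ = arccos(0.87482) ≈ 29.0°.

29.0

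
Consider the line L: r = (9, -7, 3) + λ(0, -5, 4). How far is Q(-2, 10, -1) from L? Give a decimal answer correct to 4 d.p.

13.3115

Taking (9, -7, 3) on L with direction v = (0, -5, 4): w = Q − (9, -7, 3) = (-11, 17, -4), and w × v = (48, 44, 55).
Distance = |w × v| / |v| = √7265 / √41 ≈ 13.3115.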